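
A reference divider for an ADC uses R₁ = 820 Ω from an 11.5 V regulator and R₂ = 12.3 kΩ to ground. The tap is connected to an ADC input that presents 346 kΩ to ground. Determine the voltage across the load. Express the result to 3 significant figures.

V_out ≈ 10.8 V

The load sits in parallel with R₂: R₂‖R_L = (12300 × 346000) / (12300 + 346000) = 11880 Ω.
V_out = 11.5 × 11880 / (820 + 11880) = 11.5 × 11880/12700 = 10.8 V.
(Unloaded it would have been 10.8 V.)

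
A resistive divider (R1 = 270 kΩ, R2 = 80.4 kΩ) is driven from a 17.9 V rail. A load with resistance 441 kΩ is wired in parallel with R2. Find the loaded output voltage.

The load sits in parallel with R2: R2‖R_L = (80.4 × 441) / (80.4 + 441) = 68.00 kΩ.
V_out = 17.9 × 68.00 / (270 + 68.00) = 17.9 × 68.00/338.0 = 3.60 V.
(Unloaded it would have been 4.11 V.)

V_out ≈ 3.60 V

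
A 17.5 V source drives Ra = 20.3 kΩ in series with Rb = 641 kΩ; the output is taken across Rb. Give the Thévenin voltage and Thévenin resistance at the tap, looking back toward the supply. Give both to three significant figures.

V_th = 17.0 V, R_th = 19.7 kΩ

V_th is the open-circuit tap voltage: 17.5 × 641/(20.3 + 641) = 17.0 V.
With the supply zeroed, Ra and Rb appear in parallel from the tap: R_th = Ra‖Rb = (20.3 × 641)/661.3 = 19.7 kΩ.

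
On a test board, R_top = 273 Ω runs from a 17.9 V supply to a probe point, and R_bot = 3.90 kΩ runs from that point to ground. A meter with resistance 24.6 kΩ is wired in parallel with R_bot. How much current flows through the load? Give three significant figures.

I_L ≈ 0.673 mA

R_bot‖R_L = 3366 Ω; V_out = 17.9 × 3366/3639 = 16.56 V.
I_L = V_out / R_L = 16.56 / 24.6 kΩ = 0.673 mA.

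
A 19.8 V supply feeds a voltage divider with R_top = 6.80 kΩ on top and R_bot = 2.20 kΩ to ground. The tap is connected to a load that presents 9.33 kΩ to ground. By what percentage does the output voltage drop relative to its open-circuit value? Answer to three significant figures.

The divider's output (Thévenin) resistance is R_top‖R_bot = 1.662 kΩ.
Fractional drop under load = R_th/(R_th + R_L) = 1.662 / (1.662 + 9.33) = 0.1512.
So the output falls by 15.1 %.

15.1 %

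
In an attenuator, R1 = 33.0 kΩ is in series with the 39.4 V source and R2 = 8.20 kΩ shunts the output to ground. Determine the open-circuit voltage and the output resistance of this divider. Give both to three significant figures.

V_th = 7.84 V, R_th = 6.57 kΩ

V_th is the open-circuit tap voltage: 39.4 × 8.20/(33.0 + 8.20) = 7.84 V.
With the supply zeroed, R1 and R2 appear in parallel from the tap: R_th = R1‖R2 = (33.0 × 8.20)/41.20 = 6.57 kΩ.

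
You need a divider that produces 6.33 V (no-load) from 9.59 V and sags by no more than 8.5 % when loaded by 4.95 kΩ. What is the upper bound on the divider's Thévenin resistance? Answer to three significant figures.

Loading drop = R_th/(R_th + R_L) ≤ 0.0850, so R_th ≤ R_L · ε/(1−ε) = 4.95 kΩ × 0.0850/0.9150 = 460 Ω.
(Any R1, R2 with R2/(R1+R2) = 0.660 and R1‖R2 ≤ 460 Ω will meet the spec.)

R_th ≤ 460 Ω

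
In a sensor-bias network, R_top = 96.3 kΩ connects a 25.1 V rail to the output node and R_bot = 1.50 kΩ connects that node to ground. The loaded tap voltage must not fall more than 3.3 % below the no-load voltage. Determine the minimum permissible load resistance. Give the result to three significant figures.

R_L(min) ≈ 43.3 kΩ

Output resistance R_th = R_top‖R_bot = (96.3 × 1.50)/97.80 = 1.477 kΩ.
The fractional drop is R_th/(R_th + R_L); requiring this ≤ 0.0330 gives R_L ≥ R_th(1/0.0330 − 1) = 1.477 × 29.30 = 43.3 kΩ.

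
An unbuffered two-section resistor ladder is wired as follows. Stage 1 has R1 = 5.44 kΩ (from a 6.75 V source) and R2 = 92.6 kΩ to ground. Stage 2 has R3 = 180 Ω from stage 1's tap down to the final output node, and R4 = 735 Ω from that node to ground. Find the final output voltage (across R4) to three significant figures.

V_out ≈ 0.774 V

Stage 2 presents R3+R4 = 915.0 Ω as a load on stage 1's tap.
Stage 1's lower leg becomes R2‖(R3+R4) = 906.0 Ω, so V_mid = 6.75 × 906.0/6346 = 0.9637 V.
Stage 2 is itself unloaded: V_out = V_mid × R4/(R3+R4) = 0.9637 × 735/915.0 = 0.774 V.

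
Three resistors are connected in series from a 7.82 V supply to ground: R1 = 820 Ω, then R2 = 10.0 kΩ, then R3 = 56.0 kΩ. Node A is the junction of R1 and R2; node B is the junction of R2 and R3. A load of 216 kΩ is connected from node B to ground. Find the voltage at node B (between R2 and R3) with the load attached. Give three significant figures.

V ≈ 6.29 V

At node B, R3 is in parallel with the load: R3‖R_L = 44470 Ω.
Below node A the resistance is R2 + (R3‖R_L) = 54470 Ω, so V_A = 7.82 × 54470/55290 = 7.704 V.
Then V_B = V_A × (R3‖R_L)/(R2 + R3‖R_L) = 7.704 × 44470/54470 = 6.29 V.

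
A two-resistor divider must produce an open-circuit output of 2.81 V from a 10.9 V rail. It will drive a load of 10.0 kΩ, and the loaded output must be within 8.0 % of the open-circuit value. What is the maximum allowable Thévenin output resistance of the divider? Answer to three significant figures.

Loading drop = R_th/(R_th + R_L) ≤ 0.0800, so R_th ≤ R_L · ε/(1−ε) = 10.0 kΩ × 0.0800/0.9200 = 870 Ω.

R_th ≤ 870 Ω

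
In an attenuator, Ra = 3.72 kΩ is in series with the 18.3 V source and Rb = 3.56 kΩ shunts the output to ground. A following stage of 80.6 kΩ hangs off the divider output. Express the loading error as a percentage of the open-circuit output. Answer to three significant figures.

2.21 %

The divider's output (Thévenin) resistance is Ra‖Rb = 1.819 kΩ.
Fractional drop under load = R_th/(R_th + R_L) = 1.819 / (1.819 + 80.6) = 0.02207.
So the output falls by 2.21 %.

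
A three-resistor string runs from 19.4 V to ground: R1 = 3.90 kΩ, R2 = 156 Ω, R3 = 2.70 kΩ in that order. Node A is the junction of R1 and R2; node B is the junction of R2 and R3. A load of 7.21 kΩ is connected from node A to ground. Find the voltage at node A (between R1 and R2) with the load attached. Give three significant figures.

V ≈ 6.67 V

Below node A the series string R2+R3 = 2856 Ω sits in parallel with the 7210 Ω load: 2046 Ω.
V_A = 19.4 × 2046/(3900 + 2046) = 6.67 V.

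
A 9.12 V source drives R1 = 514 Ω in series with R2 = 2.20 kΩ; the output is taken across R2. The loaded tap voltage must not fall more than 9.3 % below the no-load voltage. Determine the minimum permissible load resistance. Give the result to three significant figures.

R_L(min) ≈ 4.06 kΩ

Output resistance R_th = R1‖R2 = (514 × 2200)/2714 = 416.7 Ω.
The fractional drop is R_th/(R_th + R_L); requiring this ≤ 0.0930 gives R_L ≥ R_th(1/0.0930 − 1) = 416.7 × 9.753 = 4.06 kΩ.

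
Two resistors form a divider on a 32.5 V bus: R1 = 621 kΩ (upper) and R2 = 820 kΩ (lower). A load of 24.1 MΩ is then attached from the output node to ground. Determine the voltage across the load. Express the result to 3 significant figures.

The load sits in parallel with R2: R2‖R_L = (820 × 24100) / (820 + 24100) = 793.0 kΩ.
V_out = 32.5 × 793.0 / (621 + 793.0) = 32.5 × 793.0/1414 = 18.2 V.

V_out ≈ 18.2 V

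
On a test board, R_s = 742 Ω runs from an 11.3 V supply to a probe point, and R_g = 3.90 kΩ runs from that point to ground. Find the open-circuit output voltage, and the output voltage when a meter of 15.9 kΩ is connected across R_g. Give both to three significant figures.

Open-circuit: V = 11.3 × 3900/(742 + 3900) = 9.49 V.
With the load, R_g becomes R_g‖R_L = 3132 Ω, so V = 11.3 × 3132/3874 = 9.14 V.

Unloaded: 9.49 V; loaded: 9.14 V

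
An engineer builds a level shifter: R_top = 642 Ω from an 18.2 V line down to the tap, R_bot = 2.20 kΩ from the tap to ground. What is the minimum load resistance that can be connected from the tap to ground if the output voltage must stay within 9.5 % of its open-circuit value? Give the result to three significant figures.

R_L(min) ≈ 4.73 kΩ

Output resistance R_th = R_top‖R_bot = (642 × 2200)/2842 = 497.0 Ω.
The fractional drop is R_th/(R_th + R_L); requiring this ≤ 0.0950 gives R_L ≥ R_th(1/0.0950 − 1) = 497.0 × 9.526 = 4.73 kΩ.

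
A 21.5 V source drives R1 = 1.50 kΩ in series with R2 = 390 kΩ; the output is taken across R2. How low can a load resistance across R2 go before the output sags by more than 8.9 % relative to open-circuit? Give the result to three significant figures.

Output resistance R_th = R1‖R2 = (1.50 × 390)/391.5 = 1.494 kΩ.
The fractional drop is R_th/(R_th + R_L); requiring this ≤ 0.0890 gives R_L ≥ R_th(1/0.0890 − 1) = 1.494 × 10.24 = 15.3 kΩ.

R_L(min) ≈ 15.3 kΩ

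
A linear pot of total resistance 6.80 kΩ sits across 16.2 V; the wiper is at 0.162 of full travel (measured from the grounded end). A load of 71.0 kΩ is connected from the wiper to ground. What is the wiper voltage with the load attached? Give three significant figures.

V ≈ 2.59 V

The wiper splits the pot into (1−α)R = 5.698 kΩ above and αR = 1.102 kΩ below.
Lower section ‖ load = 1.085 kΩ.
V_wiper = 16.2 × 1.085/(5.698 + 1.085) = 2.59 V.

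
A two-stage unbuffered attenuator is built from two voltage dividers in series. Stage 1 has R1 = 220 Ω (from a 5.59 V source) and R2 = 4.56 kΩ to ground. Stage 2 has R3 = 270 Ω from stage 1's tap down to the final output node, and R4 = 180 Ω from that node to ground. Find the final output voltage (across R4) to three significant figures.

V_out ≈ 1.45 V

Stage 2 presents R3+R4 = 450.0 Ω as a load on stage 1's tap.
Stage 1's lower leg becomes R2‖(R3+R4) = 409.6 Ω, so V_mid = 5.59 × 409.6/629.6 = 3.637 V.
Stage 2 is itself unloaded: V_out = V_mid × R4/(R3+R4) = 3.637 × 180/450.0 = 1.45 V.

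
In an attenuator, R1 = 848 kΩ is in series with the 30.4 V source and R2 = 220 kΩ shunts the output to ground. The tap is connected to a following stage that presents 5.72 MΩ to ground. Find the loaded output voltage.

V_out ≈ 6.08 V

The load sits in parallel with R2: R2‖R_L = (220 × 5720) / (220 + 5720) = 211.9 kΩ.
V_out = 30.4 × 211.9 / (848 + 211.9) = 30.4 × 211.9/1060 = 6.08 V.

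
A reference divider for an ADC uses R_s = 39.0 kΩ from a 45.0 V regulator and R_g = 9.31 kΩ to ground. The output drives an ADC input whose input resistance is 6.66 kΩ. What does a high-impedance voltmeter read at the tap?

The load sits in parallel with R_g: R_g‖R_L = (9.31 × 6.66) / (9.31 + 6.66) = 3.883 kΩ.
V_out = 45.0 × 3.883 / (39.0 + 3.883) = 45.0 × 3.883/42.88 = 4.07 V.
(Unloaded it would have been 8.67 V.)

V_out ≈ 4.07 V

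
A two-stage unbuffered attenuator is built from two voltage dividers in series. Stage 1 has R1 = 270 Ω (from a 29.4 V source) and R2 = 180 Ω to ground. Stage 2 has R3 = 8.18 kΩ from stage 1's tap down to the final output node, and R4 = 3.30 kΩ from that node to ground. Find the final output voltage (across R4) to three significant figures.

Stage 2 presents R3+R4 = 11480 Ω as a load on stage 1's tap.
Stage 1's lower leg becomes R2‖(R3+R4) = 177.2 Ω, so V_mid = 29.4 × 177.2/447.2 = 11.65 V.
Stage 2 is itself unloaded: V_out = V_mid × R4/(R3+R4) = 11.65 × 3300/11480 = 3.35 V.

V_out ≈ 3.35 V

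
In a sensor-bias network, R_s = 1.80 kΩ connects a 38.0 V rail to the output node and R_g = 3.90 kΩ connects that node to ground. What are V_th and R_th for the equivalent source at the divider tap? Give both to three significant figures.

V_th = 26.0 V, R_th = 1.23 kΩ

V_th is the open-circuit tap voltage: 38.0 × 3.90/(1.80 + 3.90) = 26.0 V.
With the supply zeroed, R_s and R_g appear in parallel from the tap: R_th = R_s‖R_g = (1.80 × 3.90)/5.700 = 1.23 kΩ.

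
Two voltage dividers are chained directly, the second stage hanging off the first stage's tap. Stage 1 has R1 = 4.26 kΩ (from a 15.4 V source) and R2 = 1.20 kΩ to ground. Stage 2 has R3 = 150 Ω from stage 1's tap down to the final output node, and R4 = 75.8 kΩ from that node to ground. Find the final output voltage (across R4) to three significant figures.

V_out ≈ 3.34 V

Stage 2 presents R3+R4 = 75950 Ω as a load on stage 1's tap.
Stage 1's lower leg becomes R2‖(R3+R4) = 1181 Ω, so V_mid = 15.4 × 1181/5441 = 3.343 V.
Stage 2 is itself unloaded: V_out = V_mid × R4/(R3+R4) = 3.343 × 75800/75950 = 3.34 V.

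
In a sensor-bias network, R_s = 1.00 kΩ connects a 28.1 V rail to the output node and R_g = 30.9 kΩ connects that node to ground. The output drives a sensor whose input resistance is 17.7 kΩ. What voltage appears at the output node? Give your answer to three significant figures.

The load sits in parallel with R_g: R_g‖R_L = (30.9 × 17.7) / (30.9 + 17.7) = 11.25 kΩ.
V_out = 28.1 × 11.25 / (1.00 + 11.25) = 28.1 × 11.25/12.25 = 25.8 V.

V_out ≈ 25.8 V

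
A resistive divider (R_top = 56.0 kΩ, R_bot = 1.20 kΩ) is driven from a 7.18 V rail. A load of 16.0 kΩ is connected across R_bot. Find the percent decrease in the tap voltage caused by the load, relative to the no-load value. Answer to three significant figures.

The divider's output (Thévenin) resistance is R_top‖R_bot = 1.175 kΩ.
Fractional drop under load = R_th/(R_th + R_L) = 1.175 / (1.175 + 16.0) = 0.06840.
So the output falls by 6.84 %.

6.84 %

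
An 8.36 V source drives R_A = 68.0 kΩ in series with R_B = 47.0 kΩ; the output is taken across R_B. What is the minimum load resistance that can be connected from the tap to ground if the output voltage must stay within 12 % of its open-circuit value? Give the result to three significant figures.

R_L(min) ≈ 204 kΩ

Output resistance R_th = R_A‖R_B = (68.0 × 47.0)/115.0 = 27.79 kΩ.
The fractional drop is R_th/(R_th + R_L); requiring this ≤ 0.120 gives R_L ≥ R_th(1/0.120 − 1) = 27.79 × 7.333 = 204 kΩ.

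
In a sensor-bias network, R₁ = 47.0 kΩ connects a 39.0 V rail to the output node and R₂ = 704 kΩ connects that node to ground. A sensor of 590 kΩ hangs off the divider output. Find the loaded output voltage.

V_out ≈ 34.0 V

The load sits in parallel with R₂: R₂‖R_L = (704 × 590) / (704 + 590) = 321.0 kΩ.
V_out = 39.0 × 321.0 / (47.0 + 321.0) = 39.0 × 321.0/368.0 = 34.0 V.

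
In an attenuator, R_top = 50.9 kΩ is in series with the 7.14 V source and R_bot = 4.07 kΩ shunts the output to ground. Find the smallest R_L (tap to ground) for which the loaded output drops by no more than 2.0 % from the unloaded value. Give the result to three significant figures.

Output resistance R_th = R_top‖R_bot = (50.9 × 4.07)/54.97 = 3.769 kΩ.
The fractional drop is R_th/(R_th + R_L); requiring this ≤ 0.0200 gives R_L ≥ R_th(1/0.0200 − 1) = 3.769 × 49.00 = 185 kΩ.

R_L(min) ≈ 185 kΩ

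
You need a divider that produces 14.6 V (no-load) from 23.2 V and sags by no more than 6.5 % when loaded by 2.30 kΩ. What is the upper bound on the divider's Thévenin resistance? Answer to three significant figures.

R_th ≤ 160 Ω

Loading drop = R_th/(R_th + R_L) ≤ 0.0650, so R_th ≤ R_L · ε/(1−ε) = 2.30 kΩ × 0.0650/0.9350 = 160 Ω.
(Any R1, R2 with R2/(R1+R2) = 0.629 and R1‖R2 ≤ 160 Ω will meet the spec.)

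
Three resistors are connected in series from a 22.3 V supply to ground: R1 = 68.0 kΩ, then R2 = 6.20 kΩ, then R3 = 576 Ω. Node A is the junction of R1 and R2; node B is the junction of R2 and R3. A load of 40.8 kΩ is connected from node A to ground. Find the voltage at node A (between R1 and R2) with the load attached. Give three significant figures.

V ≈ 1.76 V

Below node A the series string R2+R3 = 6776 Ω sits in parallel with the 40800 Ω load: 5811 Ω.
V_A = 22.3 × 5811/(68000 + 5811) = 1.76 V.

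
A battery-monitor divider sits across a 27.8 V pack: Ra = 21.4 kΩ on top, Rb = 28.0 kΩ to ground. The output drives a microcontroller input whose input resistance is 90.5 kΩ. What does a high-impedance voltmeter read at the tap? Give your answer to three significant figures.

V_out ≈ 13.9 V

The load sits in parallel with Rb: Rb‖R_L = (28.0 × 90.5) / (28.0 + 90.5) = 21.38 kΩ.
V_out = 27.8 × 21.38 / (21.4 + 21.38) = 27.8 × 21.38/42.78 = 13.9 V.
(Unloaded it would have been 15.8 V.)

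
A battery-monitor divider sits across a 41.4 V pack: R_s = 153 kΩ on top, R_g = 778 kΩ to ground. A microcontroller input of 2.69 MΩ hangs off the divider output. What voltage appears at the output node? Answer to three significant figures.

V_out ≈ 33.0 V

The load sits in parallel with R_g: R_g‖R_L = (778 × 2690) / (778 + 2690) = 603.5 kΩ.
V_out = 41.4 × 603.5 / (153 + 603.5) = 41.4 × 603.5/756.5 = 33.0 V.
(Unloaded it would have been 34.6 V.)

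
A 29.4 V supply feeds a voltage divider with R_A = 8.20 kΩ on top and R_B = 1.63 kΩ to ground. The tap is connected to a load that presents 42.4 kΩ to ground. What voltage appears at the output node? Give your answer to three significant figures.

V_out ≈ 4.72 V

The load sits in parallel with R_B: R_B‖R_L = (1.63 × 42.4) / (1.63 + 42.4) = 1.570 kΩ.
V_out = 29.4 × 1.570 / (8.20 + 1.570) = 29.4 × 1.570/9.770 = 4.72 V.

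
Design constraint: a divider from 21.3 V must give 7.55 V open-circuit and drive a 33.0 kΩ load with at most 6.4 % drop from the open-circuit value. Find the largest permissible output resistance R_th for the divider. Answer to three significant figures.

Loading drop = R_th/(R_th + R_L) ≤ 0.0640, so R_th ≤ R_L · ε/(1−ε) = 33.0 kΩ × 0.0640/0.9360 = 2.26 kΩ.

R_th ≤ 2.26 kΩ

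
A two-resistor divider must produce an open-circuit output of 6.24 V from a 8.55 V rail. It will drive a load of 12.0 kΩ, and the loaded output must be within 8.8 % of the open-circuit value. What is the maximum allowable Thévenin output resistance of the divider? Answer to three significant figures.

R_th ≤ 1.16 kΩ

Loading drop = R_th/(R_th + R_L) ≤ 0.0880, so R_th ≤ R_L · ε/(1−ε) = 12.0 kΩ × 0.0880/0.9120 = 1.16 kΩ.
(Any R1, R2 with R2/(R1+R2) = 0.730 and R1‖R2 ≤ 1.16 kΩ will meet the spec.)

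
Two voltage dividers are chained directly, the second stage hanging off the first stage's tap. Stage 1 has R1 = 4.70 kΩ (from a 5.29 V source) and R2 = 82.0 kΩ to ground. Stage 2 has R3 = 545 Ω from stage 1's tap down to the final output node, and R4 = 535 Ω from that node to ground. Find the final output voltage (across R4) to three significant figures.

Stage 2 presents R3+R4 = 1080 Ω as a load on stage 1's tap.
Stage 1's lower leg becomes R2‖(R3+R4) = 1066 Ω, so V_mid = 5.29 × 1066/5766 = 0.9780 V.
Stage 2 is itself unloaded: V_out = V_mid × R4/(R3+R4) = 0.9780 × 535/1080 = 0.484 V.

V_out ≈ 0.484 V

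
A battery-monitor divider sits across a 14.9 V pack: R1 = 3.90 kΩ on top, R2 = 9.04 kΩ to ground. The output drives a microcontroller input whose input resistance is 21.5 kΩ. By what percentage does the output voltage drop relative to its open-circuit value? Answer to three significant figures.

11.2 %

Unloaded V = 14.9 × 9.04/12.94 = 10.409 V.
Loaded: R2‖R_L = 6.364 kΩ, giving V = 14.9 × 6.364/10.26 = 9.2385 V.
Drop = (10.409 − 9.2385) / 10.409 = 11.2 %.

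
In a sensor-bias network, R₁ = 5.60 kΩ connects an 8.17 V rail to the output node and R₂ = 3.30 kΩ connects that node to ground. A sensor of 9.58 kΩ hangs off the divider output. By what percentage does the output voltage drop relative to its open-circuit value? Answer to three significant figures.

17.8 %

The divider's output (Thévenin) resistance is R₁‖R₂ = 2.076 kΩ.
Fractional drop under load = R_th/(R_th + R_L) = 2.076 / (2.076 + 9.58) = 0.1781.
So the output falls by 17.8 %.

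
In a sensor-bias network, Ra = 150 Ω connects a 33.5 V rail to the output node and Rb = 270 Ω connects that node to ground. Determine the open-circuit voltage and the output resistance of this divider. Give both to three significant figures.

V_th is the open-circuit tap voltage: 33.5 × 270/(150 + 270) = 21.5 V.
With the supply zeroed, Ra and Rb appear in parallel from the tap: R_th = Ra‖Rb = (150 × 270)/420.0 = 96.4 Ω.

V_th = 21.5 V, R_th = 96.4 Ω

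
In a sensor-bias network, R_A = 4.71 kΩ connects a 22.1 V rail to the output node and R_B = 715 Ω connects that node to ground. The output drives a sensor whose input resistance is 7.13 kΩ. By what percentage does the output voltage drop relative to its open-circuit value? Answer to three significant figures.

The divider's output (Thévenin) resistance is R_A‖R_B = 620.8 Ω.
Fractional drop under load = R_th/(R_th + R_L) = 620.8 / (620.8 + 7130) = 0.08009.
So the output falls by 8.01 %.

8.01 %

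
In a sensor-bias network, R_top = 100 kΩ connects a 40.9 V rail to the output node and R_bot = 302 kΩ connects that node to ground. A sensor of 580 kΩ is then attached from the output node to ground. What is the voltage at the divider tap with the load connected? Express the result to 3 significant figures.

V_out ≈ 27.2 V

The load sits in parallel with R_bot: R_bot‖R_L = (302 × 580) / (302 + 580) = 198.6 kΩ.
V_out = 40.9 × 198.6 / (100 + 198.6) = 40.9 × 198.6/298.6 = 27.2 V.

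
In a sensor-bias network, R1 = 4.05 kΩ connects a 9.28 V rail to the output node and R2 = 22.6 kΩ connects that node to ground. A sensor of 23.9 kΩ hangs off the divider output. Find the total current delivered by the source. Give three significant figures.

R2‖R_L = 11.62 kΩ, so the source sees R1 + R2‖R_L = 15.67 kΩ.
I = 9.28 V / 15.67 kΩ = 0.592 mA.

I ≈ 0.592 mA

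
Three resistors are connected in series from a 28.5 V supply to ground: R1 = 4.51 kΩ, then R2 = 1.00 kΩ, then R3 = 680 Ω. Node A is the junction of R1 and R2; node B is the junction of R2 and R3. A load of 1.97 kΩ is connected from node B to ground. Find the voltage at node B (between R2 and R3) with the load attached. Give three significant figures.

At node B, R3 is in parallel with the load: R3‖R_L = 505.5 Ω.
Below node A the resistance is R2 + (R3‖R_L) = 1506 Ω, so V_A = 28.5 × 1506/6016 = 7.133 V.
Then V_B = V_A × (R3‖R_L)/(R2 + R3‖R_L) = 7.133 × 505.5/1506 = 2.39 V.

V ≈ 2.39 V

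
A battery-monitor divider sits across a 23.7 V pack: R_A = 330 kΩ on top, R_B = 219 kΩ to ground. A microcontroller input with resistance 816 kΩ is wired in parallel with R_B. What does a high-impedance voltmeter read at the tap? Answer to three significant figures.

V_out ≈ 8.14 V

The load sits in parallel with R_B: R_B‖R_L = (219 × 816) / (219 + 816) = 172.7 kΩ.
V_out = 23.7 × 172.7 / (330 + 172.7) = 23.7 × 172.7/502.7 = 8.14 V.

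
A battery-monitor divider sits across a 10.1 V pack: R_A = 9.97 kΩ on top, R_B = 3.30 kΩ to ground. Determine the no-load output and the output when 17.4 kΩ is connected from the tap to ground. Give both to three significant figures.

Open-circuit: V = 10.1 × 3.30/(9.97 + 3.30) = 2.51 V.
With the load, R_B becomes R_B‖R_L = 2.774 kΩ, so V = 10.1 × 2.774/12.74 = 2.20 V.

Unloaded: 2.51 V; loaded: 2.20 V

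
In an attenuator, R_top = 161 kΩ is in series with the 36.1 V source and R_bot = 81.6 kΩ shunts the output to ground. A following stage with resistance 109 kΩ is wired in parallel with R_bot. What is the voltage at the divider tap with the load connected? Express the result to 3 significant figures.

The load sits in parallel with R_bot: R_bot‖R_L = (81.6 × 109) / (81.6 + 109) = 46.67 kΩ.
V_out = 36.1 × 46.67 / (161 + 46.67) = 36.1 × 46.67/207.7 = 8.11 V.

V_out ≈ 8.11 V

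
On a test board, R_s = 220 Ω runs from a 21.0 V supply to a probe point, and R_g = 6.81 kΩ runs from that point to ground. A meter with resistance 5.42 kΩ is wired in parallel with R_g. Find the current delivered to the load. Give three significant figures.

I_L ≈ 3.61 mA

R_g‖R_L = 3018 Ω; V_out = 21.0 × 3018/3238 = 19.57 V.
I_L = V_out / R_L = 19.57 / 5.42 kΩ = 3.61 mA.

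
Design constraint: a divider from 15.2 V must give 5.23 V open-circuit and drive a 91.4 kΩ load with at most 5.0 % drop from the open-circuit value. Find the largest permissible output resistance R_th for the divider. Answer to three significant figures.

Loading drop = R_th/(R_th + R_L) ≤ 0.0500, so R_th ≤ R_L · ε/(1−ε) = 91.4 kΩ × 0.0500/0.9500 = 4.81 kΩ.

R_th ≤ 4.81 kΩ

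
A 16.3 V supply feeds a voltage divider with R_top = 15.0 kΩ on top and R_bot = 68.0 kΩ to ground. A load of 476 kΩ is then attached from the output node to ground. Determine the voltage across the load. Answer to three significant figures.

V_out ≈ 13.0 V

The load sits in parallel with R_bot: R_bot‖R_L = (68.0 × 476) / (68.0 + 476) = 59.50 kΩ.
V_out = 16.3 × 59.50 / (15.0 + 59.50) = 16.3 × 59.50/74.50 = 13.0 V.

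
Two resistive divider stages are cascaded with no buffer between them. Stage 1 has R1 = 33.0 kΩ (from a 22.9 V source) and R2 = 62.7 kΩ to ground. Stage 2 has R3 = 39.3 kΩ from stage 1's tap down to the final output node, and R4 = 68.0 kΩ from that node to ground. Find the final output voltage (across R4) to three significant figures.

Stage 2 presents R3+R4 = 107.3 kΩ as a load on stage 1's tap.
Stage 1's lower leg becomes R2‖(R3+R4) = 39.57 kΩ, so V_mid = 22.9 × 39.57/72.57 = 12.49 V.
Stage 2 is itself unloaded: V_out = V_mid × R4/(R3+R4) = 12.49 × 68.0/107.3 = 7.91 V.

V_out ≈ 7.91 V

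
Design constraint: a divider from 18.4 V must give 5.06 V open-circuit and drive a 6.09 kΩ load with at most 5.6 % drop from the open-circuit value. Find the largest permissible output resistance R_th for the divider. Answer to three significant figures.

R_th ≤ 361 Ω

Loading drop = R_th/(R_th + R_L) ≤ 0.0560, so R_th ≤ R_L · ε/(1−ε) = 6.09 kΩ × 0.0560/0.9440 = 361 Ω.
(Any R1, R2 with R2/(R1+R2) = 0.275 and R1‖R2 ≤ 361 Ω will meet the spec.)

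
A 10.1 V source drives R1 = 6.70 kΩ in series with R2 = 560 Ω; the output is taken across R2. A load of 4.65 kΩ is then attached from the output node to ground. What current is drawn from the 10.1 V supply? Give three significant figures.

I ≈ 1.40 mA

R2‖R_L = 499.8 Ω, so the source sees R1 + R2‖R_L = 7200 Ω.
I = 10.1 V / 7200 Ω = 1.40 mA.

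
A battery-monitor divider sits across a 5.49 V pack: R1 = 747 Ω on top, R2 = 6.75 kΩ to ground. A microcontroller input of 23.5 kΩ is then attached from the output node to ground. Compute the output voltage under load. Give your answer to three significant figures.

V_out ≈ 4.81 V

The load sits in parallel with R2: R2‖R_L = (6750 × 23500) / (6750 + 23500) = 5244 Ω.
V_out = 5.49 × 5244 / (747 + 5244) = 5.49 × 5244/5991 = 4.81 V.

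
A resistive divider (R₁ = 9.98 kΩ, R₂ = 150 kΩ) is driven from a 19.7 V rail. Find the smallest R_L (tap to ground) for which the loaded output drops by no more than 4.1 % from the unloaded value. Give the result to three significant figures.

Output resistance R_th = R₁‖R₂ = (9.98 × 150)/160.0 = 9.357 kΩ.
The fractional drop is R_th/(R_th + R_L); requiring this ≤ 0.0410 gives R_L ≥ R_th(1/0.0410 − 1) = 9.357 × 23.39 = 219 kΩ.

R_L(min) ≈ 219 kΩ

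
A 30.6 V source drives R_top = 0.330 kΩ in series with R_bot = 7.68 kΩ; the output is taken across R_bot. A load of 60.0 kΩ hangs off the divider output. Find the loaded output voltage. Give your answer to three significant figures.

V_out ≈ 29.2 V

The load sits in parallel with R_bot: R_bot‖R_L = (7680 × 60000) / (7680 + 60000) = 6809 Ω.
V_out = 30.6 × 6809 / (330 + 6809) = 30.6 × 6809/7139 = 29.2 V.
(Unloaded it would have been 29.3 V.)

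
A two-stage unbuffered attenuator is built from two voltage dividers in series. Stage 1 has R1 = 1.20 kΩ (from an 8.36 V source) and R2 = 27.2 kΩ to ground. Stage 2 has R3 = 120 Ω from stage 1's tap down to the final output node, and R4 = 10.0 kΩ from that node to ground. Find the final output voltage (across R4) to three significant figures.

V_out ≈ 7.10 V

Stage 2 presents R3+R4 = 10120 Ω as a load on stage 1's tap.
Stage 1's lower leg becomes R2‖(R3+R4) = 7376 Ω, so V_mid = 8.36 × 7376/8576 = 7.190 V.
Stage 2 is itself unloaded: V_out = V_mid × R4/(R3+R4) = 7.190 × 10000/10120 = 7.10 V.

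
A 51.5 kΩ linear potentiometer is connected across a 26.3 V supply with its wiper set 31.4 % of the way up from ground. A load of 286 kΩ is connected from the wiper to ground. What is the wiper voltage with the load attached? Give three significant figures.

V ≈ 7.95 V

The wiper splits the pot into (1−α)R = 35.33 kΩ above and αR = 16.17 kΩ below.
Lower section ‖ load = 15.31 kΩ.
V_wiper = 26.3 × 15.31/(35.33 + 15.31) = 7.95 V.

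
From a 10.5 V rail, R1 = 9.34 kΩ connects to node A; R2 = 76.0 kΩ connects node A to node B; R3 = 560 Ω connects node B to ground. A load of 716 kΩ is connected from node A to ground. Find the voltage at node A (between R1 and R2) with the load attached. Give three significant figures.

Below node A the series string R2+R3 = 76560 Ω sits in parallel with the 716000 Ω load: 69160 Ω.
V_A = 10.5 × 69160/(9340 + 69160) = 9.25 V.

V ≈ 9.25 V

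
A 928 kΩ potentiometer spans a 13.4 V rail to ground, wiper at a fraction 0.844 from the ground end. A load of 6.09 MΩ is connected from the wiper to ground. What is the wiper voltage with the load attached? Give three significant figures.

V ≈ 11.1 V

The wiper splits the pot into (1−α)R = 144.8 kΩ above and αR = 783.2 kΩ below.
Lower section ‖ load = 694.0 kΩ.
V_wiper = 13.4 × 694.0/(144.8 + 694.0) = 11.1 V.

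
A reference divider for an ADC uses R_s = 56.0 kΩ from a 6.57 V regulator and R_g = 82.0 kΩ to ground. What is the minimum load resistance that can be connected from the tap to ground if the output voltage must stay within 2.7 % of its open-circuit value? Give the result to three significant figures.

R_L(min) ≈ 1.20 MΩ

Output resistance R_th = R_s‖R_g = (56.0 × 82.0)/138.0 = 33.28 kΩ.
The fractional drop is R_th/(R_th + R_L); requiring this ≤ 0.0270 gives R_L ≥ R_th(1/0.0270 − 1) = 33.28 × 36.04 = 1.20 MΩ.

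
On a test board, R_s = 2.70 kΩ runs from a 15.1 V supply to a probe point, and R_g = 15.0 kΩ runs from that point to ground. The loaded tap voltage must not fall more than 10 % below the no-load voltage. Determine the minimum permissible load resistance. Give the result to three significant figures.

R_L(min) ≈ 20.6 kΩ

Output resistance R_th = R_s‖R_g = (2.70 × 15.0)/17.70 = 2.288 kΩ.
The fractional drop is R_th/(R_th + R_L); requiring this ≤ 0.100 gives R_L ≥ R_th(1/0.100 − 1) = 2.288 × 9.000 = 20.6 kΩ.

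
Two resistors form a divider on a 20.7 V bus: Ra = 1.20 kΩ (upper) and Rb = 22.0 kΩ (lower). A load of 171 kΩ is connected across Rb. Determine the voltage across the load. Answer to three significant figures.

The load sits in parallel with Rb: Rb‖R_L = (22.0 × 171) / (22.0 + 171) = 19.49 kΩ.
V_out = 20.7 × 19.49 / (1.20 + 19.49) = 20.7 × 19.49/20.69 = 19.5 V.
(Unloaded it would have been 19.6 V.)

V_out ≈ 19.5 V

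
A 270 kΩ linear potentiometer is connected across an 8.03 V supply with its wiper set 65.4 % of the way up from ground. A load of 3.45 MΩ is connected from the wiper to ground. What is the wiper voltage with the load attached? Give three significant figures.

The wiper splits the pot into (1−α)R = 93.42 kΩ above and αR = 176.6 kΩ below.
Lower section ‖ load = 168.0 kΩ.
V_wiper = 8.03 × 168.0/(93.42 + 168.0) = 5.16 V.

V ≈ 5.16 V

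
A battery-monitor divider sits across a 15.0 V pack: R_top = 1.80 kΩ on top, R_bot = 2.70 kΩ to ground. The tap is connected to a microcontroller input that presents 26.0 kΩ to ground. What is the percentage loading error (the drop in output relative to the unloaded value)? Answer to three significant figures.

The divider's output (Thévenin) resistance is R_top‖R_bot = 1.080 kΩ.
Fractional drop under load = R_th/(R_th + R_L) = 1.080 / (1.080 + 26.0) = 0.03988.
So the output falls by 3.99 %.

3.99 %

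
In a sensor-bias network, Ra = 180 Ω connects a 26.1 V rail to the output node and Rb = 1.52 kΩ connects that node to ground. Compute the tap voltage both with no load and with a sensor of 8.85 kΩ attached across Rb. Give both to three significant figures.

Open-circuit: V = 26.1 × 1520/(180 + 1520) = 23.3 V.
With the load, Rb becomes Rb‖R_L = 1297 Ω, so V = 26.1 × 1297/1477 = 22.9 V.

Unloaded: 23.3 V; loaded: 22.9 V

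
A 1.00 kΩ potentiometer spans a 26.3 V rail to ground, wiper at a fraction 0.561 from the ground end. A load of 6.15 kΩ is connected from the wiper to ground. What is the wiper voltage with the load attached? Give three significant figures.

The wiper splits the pot into (1−α)R = 439.0 Ω above and αR = 561.0 Ω below.
Lower section ‖ load = 514.1 Ω.
V_wiper = 26.3 × 514.1/(439.0 + 514.1) = 14.2 V.

V ≈ 14.2 V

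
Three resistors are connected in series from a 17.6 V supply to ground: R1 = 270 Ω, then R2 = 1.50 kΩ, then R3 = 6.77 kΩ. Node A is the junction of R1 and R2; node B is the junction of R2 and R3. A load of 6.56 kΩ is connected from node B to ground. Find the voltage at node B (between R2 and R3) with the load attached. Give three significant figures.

At node B, R3 is in parallel with the load: R3‖R_L = 3332 Ω.
Below node A the resistance is R2 + (R3‖R_L) = 4832 Ω, so V_A = 17.6 × 4832/5102 = 16.67 V.
Then V_B = V_A × (R3‖R_L)/(R2 + R3‖R_L) = 16.67 × 3332/4832 = 11.5 V.

V ≈ 11.5 V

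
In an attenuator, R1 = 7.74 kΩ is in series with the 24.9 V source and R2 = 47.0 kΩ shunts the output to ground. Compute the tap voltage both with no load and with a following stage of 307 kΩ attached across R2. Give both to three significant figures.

Unloaded: 21.4 V; loaded: 20.9 V

Open-circuit: V = 24.9 × 47.0/(7.74 + 47.0) = 21.4 V.
With the load, R2 becomes R2‖R_L = 40.76 kΩ, so V = 24.9 × 40.76/48.50 = 20.9 V.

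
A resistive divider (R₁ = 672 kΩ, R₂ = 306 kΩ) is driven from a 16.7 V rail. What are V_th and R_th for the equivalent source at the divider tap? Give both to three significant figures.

V_th is the open-circuit tap voltage: 16.7 × 306/(672 + 306) = 5.23 V.
With the supply zeroed, R₁ and R₂ appear in parallel from the tap: R_th = R₁‖R₂ = (672 × 306)/978.0 = 210 kΩ.

V_th = 5.23 V, R_th = 210 kΩ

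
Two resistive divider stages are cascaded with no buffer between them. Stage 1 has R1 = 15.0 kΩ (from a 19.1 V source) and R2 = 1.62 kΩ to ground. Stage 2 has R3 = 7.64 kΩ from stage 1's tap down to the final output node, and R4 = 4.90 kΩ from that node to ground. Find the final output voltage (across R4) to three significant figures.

Stage 2 presents R3+R4 = 12.54 kΩ as a load on stage 1's tap.
Stage 1's lower leg becomes R2‖(R3+R4) = 1.435 kΩ, so V_mid = 19.1 × 1.435/16.43 = 1.667 V.
Stage 2 is itself unloaded: V_out = V_mid × R4/(R3+R4) = 1.667 × 4.90/12.54 = 0.652 V.

V_out ≈ 0.652 V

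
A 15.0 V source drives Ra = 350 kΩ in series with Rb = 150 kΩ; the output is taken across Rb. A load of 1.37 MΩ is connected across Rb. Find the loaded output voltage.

V_out ≈ 4.18 V

The load sits in parallel with Rb: Rb‖R_L = (150 × 1370) / (150 + 1370) = 135.2 kΩ.
V_out = 15.0 × 135.2 / (350 + 135.2) = 15.0 × 135.2/485.2 = 4.18 V.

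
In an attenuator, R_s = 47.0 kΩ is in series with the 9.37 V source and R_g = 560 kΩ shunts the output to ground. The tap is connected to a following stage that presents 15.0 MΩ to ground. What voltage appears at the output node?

V_out ≈ 8.62 V

The load sits in parallel with R_g: R_g‖R_L = (560 × 15000) / (560 + 15000) = 539.8 kΩ.
V_out = 9.37 × 539.8 / (47.0 + 539.8) = 9.37 × 539.8/586.8 = 8.62 V.
(Unloaded it would have been 8.64 V.)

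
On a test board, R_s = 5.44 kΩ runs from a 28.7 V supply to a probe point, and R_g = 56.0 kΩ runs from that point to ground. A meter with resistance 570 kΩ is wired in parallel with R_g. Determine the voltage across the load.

The load sits in parallel with R_g: R_g‖R_L = (56.0 × 570) / (56.0 + 570) = 50.99 kΩ.
V_out = 28.7 × 50.99 / (5.44 + 50.99) = 28.7 × 50.99/56.43 = 25.9 V.
(Unloaded it would have been 26.2 V.)

V_out ≈ 25.9 V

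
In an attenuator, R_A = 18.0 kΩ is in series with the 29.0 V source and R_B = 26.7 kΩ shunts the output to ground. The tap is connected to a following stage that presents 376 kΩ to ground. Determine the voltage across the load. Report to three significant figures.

V_out ≈ 16.8 V

The load sits in parallel with R_B: R_B‖R_L = (26.7 × 376) / (26.7 + 376) = 24.93 kΩ.
V_out = 29.0 × 24.93 / (18.0 + 24.93) = 29.0 × 24.93/42.93 = 16.8 V.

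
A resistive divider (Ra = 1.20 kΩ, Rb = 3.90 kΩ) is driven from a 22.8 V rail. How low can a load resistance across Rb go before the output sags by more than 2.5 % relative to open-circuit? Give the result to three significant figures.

R_L(min) ≈ 35.8 kΩ

Output resistance R_th = Ra‖Rb = (1200 × 3900)/5100 = 917.6 Ω.
The fractional drop is R_th/(R_th + R_L); requiring this ≤ 0.0250 gives R_L ≥ R_th(1/0.0250 − 1) = 917.6 × 39.00 = 35.8 kΩ.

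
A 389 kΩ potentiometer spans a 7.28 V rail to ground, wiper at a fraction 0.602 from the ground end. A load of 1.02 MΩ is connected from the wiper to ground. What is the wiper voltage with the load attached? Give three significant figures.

V ≈ 4.02 V

The wiper splits the pot into (1−α)R = 154.8 kΩ above and αR = 234.2 kΩ below.
Lower section ‖ load = 190.5 kΩ.
V_wiper = 7.28 × 190.5/(154.8 + 190.5) = 4.02 V.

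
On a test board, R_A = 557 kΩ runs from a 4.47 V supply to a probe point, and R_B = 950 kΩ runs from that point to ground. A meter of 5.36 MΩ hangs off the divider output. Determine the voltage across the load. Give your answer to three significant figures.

The load sits in parallel with R_B: R_B‖R_L = (950 × 5360) / (950 + 5360) = 807.0 kΩ.
V_out = 4.47 × 807.0 / (557 + 807.0) = 4.47 × 807.0/1364 = 2.64 V.
(Unloaded it would have been 2.82 V.)

V_out ≈ 2.64 V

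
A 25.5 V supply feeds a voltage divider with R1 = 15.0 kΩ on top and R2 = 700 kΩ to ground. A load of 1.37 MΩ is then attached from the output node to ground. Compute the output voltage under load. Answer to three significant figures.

The load sits in parallel with R2: R2‖R_L = (700 × 1370) / (700 + 1370) = 463.3 kΩ.
V_out = 25.5 × 463.3 / (15.0 + 463.3) = 25.5 × 463.3/478.3 = 24.7 V.
(Unloaded it would have been 25.0 V.)

V_out ≈ 24.7 V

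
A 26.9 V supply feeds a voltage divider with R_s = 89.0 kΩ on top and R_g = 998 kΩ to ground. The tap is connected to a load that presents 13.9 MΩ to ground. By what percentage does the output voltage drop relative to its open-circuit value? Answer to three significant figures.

0.584 %

The divider's output (Thévenin) resistance is R_s‖R_g = 81.71 kΩ.
Fractional drop under load = R_th/(R_th + R_L) = 81.71 / (81.71 + 13900) = 0.005844.
So the output falls by 0.584 %.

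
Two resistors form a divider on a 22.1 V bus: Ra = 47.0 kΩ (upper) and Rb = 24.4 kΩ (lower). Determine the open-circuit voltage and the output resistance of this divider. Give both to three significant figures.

V_th = 7.55 V, R_th = 16.1 kΩ

V_th is the open-circuit tap voltage: 22.1 × 24.4/(47.0 + 24.4) = 7.55 V.
With the supply zeroed, Ra and Rb appear in parallel from the tap: R_th = Ra‖Rb = (47.0 × 24.4)/71.40 = 16.1 kΩ.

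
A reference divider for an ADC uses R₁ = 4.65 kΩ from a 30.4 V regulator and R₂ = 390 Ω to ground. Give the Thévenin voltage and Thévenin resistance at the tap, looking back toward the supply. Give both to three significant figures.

V_th is the open-circuit tap voltage: 30.4 × 390/(4650 + 390) = 2.35 V.
With the supply zeroed, R₁ and R₂ appear in parallel from the tap: R_th = R₁‖R₂ = (4650 × 390)/5040 = 360 Ω.

V_th = 2.35 V, R_th = 360 Ω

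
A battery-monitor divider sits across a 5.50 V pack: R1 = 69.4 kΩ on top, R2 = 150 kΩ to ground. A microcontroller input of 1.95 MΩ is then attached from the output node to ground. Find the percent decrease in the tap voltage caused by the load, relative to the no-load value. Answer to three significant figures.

The divider's output (Thévenin) resistance is R1‖R2 = 47.45 kΩ.
Fractional drop under load = R_th/(R_th + R_L) = 47.45 / (47.45 + 1950) = 0.02375.
So the output falls by 2.38 %.

2.38 %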